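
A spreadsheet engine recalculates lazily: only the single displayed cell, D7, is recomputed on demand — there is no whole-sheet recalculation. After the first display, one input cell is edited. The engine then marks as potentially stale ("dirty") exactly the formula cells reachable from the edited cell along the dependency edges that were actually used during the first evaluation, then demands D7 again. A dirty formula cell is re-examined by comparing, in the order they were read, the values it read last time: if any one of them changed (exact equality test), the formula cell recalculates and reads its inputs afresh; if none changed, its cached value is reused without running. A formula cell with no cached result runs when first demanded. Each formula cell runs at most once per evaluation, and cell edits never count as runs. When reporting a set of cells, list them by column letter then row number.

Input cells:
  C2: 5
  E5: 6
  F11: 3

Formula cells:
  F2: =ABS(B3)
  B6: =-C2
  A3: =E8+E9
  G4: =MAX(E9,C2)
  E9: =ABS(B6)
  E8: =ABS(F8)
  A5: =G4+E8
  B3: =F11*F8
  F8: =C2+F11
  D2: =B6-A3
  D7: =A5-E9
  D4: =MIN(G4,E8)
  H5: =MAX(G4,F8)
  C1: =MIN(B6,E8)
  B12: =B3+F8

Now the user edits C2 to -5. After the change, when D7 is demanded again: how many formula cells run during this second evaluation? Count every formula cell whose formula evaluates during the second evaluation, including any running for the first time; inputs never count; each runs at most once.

First evaluation (everything demanded from the output):
  B6 = -(5) = -5
  E9 = ABS(-5) = 5
  F8 = 5 + 3 = 8
  E8 = ABS(8) = 8
  G4 = MAX(5, 5) = 5
  A5 = 5 + 8 = 13
  D7 = 13 - 5 = 8

Propagation after the edit:
  B6: runs — C2 5->-5; result 5.
  E9: runs — B6 -5->5; result 5 (same value as before).
  F8: runs — C2 5->-5; result -2.
  E8: runs — F8 8->-2; result 2.
  G4: runs — C2 5->-5; result 5 (same value as before).
  A5: runs — E8 8->2; result 7.
  D7: runs — A5 13->7; result 2.

Formula cells that run: A5, B6, D7, E8, E9, F8, G4 — 7 in total.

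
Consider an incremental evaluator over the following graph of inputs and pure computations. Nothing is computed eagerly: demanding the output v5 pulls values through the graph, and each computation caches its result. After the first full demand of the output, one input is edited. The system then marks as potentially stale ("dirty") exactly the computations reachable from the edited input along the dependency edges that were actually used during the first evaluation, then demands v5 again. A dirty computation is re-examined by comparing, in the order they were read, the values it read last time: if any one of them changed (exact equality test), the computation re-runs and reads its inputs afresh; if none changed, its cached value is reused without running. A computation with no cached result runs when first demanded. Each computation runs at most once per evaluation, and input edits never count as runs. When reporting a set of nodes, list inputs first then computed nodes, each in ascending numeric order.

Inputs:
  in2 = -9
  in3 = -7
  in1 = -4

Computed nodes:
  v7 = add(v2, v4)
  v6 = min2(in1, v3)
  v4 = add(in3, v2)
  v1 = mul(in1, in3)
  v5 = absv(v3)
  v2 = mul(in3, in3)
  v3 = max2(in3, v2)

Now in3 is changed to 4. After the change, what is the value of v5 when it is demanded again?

Initial pass — values computed on the first demand:
  v2 = mul(-7, -7) = 49
  v3 = max2(-7, 49) = 49
  v5 = absv(49) = 49

Second demand — change propagation:
  v2: re-runs because in3 -7->4; in3 -7->4; new result 16.
  v3: re-runs because in3 -7->4; v2 49->16; new result 16.
  v5: re-runs because v3 49->16; new result 16.

v5 now evaluates to 16.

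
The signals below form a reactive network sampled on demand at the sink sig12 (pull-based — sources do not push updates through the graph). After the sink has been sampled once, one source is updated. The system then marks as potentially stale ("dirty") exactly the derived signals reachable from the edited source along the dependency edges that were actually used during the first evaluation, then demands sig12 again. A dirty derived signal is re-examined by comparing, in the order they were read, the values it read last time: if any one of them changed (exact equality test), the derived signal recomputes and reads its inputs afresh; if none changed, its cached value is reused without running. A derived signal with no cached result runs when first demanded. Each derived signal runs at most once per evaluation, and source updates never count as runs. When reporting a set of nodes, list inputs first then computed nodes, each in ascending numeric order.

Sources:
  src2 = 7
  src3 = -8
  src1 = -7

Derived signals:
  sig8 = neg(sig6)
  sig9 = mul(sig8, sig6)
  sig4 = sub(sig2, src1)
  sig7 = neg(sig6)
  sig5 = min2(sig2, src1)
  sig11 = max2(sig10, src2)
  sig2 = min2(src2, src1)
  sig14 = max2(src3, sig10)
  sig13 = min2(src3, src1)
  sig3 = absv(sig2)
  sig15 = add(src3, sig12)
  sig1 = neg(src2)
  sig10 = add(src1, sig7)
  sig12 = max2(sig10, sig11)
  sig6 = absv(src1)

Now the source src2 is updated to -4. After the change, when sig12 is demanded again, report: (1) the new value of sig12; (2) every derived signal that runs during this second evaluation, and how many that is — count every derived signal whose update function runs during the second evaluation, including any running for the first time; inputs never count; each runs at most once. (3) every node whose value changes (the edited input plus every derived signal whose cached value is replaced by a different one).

Initial pass — values computed on the first demand:
  sig6 = absv(-7) = 7
  sig7 = neg(7) = -7
  sig10 = add(-7, -7) = -14
  sig11 = max2(-14, 7) = 7
  sig12 = max2(-14, 7) = 7

Second demand — change propagation:
  sig11: re-runs because src2 7->-4; new result -4.
  sig12: re-runs because sig11 7->-4; new result -4.

sig12 now evaluates to -4.
Run set: sig11, sig12 (2 run).
Changed values: src2, sig11, sig12.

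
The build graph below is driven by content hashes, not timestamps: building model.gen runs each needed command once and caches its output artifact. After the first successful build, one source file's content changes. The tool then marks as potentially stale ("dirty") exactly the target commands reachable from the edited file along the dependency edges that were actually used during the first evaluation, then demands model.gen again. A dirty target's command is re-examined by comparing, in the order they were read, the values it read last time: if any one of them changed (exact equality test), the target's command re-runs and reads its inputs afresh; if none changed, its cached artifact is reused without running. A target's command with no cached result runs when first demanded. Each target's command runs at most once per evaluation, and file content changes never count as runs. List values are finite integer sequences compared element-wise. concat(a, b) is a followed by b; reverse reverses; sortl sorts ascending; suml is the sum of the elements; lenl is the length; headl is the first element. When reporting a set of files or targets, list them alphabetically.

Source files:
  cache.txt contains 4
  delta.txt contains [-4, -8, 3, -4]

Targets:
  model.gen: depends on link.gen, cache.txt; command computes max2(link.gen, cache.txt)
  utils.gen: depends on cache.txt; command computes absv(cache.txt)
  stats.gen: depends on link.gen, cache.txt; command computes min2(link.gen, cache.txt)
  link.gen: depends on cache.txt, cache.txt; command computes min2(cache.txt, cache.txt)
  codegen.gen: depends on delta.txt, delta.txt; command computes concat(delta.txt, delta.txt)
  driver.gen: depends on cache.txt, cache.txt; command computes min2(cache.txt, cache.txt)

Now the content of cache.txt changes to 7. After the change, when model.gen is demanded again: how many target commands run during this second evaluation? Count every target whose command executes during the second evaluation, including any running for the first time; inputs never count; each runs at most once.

Initial pass — values computed on the first demand:
  link.gen = min2(4, 4) = 4
  model.gen = max2(4, 4) = 4

Second demand — change propagation:
  link.gen: re-runs because cache.txt 4->7; cache.txt 4->7; new result 7.
  model.gen: re-runs because link.gen 4->7; cache.txt 4->7; new result 7.

Run set: link.gen, model.gen (2 run).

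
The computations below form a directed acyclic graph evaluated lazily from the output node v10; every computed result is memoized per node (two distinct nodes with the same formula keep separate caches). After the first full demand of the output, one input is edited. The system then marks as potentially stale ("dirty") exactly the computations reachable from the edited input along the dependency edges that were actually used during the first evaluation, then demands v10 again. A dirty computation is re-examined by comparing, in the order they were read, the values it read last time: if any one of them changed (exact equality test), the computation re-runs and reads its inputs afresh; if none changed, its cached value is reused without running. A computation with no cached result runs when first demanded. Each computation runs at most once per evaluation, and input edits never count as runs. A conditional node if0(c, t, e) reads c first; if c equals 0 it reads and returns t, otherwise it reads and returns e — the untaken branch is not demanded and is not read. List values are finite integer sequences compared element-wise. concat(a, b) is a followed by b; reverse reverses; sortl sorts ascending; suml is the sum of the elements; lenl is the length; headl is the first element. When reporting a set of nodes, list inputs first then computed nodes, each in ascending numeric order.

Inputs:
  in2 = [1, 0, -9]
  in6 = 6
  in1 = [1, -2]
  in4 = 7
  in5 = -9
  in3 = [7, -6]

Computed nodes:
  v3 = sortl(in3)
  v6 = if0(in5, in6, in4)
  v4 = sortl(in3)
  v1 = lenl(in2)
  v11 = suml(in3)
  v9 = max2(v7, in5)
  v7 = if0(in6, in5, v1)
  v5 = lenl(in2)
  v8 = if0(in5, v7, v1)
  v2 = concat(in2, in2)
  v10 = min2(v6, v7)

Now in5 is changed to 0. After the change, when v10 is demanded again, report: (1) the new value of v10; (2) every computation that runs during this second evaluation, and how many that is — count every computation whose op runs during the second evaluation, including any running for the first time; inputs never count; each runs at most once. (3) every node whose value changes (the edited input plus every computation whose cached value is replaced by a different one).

Demanding v10 again yields 3.
2 computations run: v6, v10.
The nodes whose values change: in5, v6.

First demand of the output computes:
  v1 = lenl([1, 0, -9]) = 3
  v6 = if0(in5=-9 -> else branch in4) = 7
  v7 = if0(in6=6 -> else branch v1) = 3
  v10 = min2(7, 3) = 3

After the edit, cleaning proceeds:
  v6: a read changed (in5 -9->0) — executes, giving 6.
  v10: a read changed (v6 7->6) — executes, giving 3 — identical to its old value.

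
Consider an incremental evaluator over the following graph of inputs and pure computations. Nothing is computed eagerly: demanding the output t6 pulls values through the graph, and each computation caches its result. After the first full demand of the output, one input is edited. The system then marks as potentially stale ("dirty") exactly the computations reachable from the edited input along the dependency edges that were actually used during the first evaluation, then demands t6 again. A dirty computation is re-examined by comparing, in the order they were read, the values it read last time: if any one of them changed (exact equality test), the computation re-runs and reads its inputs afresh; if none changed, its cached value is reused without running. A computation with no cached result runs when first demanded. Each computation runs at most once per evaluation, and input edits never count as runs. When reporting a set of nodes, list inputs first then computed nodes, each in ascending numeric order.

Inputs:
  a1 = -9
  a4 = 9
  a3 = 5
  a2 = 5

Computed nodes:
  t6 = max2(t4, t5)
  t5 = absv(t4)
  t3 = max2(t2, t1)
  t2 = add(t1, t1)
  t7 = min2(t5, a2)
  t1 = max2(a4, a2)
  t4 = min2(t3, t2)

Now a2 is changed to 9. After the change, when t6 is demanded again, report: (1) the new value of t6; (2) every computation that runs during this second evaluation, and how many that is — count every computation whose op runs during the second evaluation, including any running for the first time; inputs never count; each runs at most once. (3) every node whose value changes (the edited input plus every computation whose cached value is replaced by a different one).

Initial pass — values computed on the first demand:
  t1 = max2(9, 5) = 9
  t2 = add(9, 9) = 18
  t3 = max2(18, 9) = 18
  t4 = min2(18, 18) = 18
  t5 = absv(18) = 18
  t6 = max2(18, 18) = 18

Second demand — change propagation:
  t1: re-runs because a2 5->9; new result 9 (unchanged).
  t2: re-examined; everything it read last time is the same (t1 unchanged, t1 unchanged) — cache 18 kept, no run.
  t3: re-examined; everything it read last time is the same (t2 unchanged, t1 unchanged) — cache 18 kept, no run.
  t4: re-examined; everything it read last time is the same (t3 unchanged, t2 unchanged) — cache 18 kept, no run.
  t5: re-examined; everything it read last time is the same (t4 unchanged) — cache 18 kept, no run.
  t6: re-examined; everything it read last time is the same (t4 unchanged, t5 unchanged) — cache 18 kept, no run.

The important point: t1 recomputes to an identical value, and the output ends up unchanged.

t6 now evaluates to 18.
Run set: t1 (1 run).
Changed values: a2.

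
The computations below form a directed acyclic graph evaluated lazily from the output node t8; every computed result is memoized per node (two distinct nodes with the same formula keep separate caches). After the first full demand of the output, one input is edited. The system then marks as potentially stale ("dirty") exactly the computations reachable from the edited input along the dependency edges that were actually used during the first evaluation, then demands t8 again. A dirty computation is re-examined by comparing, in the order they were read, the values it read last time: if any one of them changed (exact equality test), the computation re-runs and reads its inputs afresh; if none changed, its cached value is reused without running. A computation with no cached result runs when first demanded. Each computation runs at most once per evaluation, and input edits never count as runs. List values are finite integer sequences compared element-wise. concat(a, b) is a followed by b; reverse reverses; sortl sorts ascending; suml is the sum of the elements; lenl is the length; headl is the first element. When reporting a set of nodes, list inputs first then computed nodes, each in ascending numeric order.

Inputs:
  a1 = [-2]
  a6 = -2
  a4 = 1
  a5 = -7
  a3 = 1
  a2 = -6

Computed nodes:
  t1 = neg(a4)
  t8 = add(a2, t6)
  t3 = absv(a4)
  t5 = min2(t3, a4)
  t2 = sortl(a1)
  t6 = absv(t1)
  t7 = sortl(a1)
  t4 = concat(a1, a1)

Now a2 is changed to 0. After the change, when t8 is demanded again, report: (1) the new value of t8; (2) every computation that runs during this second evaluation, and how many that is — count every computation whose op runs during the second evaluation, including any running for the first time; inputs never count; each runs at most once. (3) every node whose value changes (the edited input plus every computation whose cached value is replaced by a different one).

Demanding t8 again yields 1.
1 computations run: t8.
The nodes whose values change: a2, t8.

First demand of the output computes:
  t1 = neg(1) = -1
  t6 = absv(-1) = 1
  t8 = add(-6, 1) = -5

After the edit, cleaning proceeds:
  t8: a read changed (a2 -6->0) — executes, giving 1.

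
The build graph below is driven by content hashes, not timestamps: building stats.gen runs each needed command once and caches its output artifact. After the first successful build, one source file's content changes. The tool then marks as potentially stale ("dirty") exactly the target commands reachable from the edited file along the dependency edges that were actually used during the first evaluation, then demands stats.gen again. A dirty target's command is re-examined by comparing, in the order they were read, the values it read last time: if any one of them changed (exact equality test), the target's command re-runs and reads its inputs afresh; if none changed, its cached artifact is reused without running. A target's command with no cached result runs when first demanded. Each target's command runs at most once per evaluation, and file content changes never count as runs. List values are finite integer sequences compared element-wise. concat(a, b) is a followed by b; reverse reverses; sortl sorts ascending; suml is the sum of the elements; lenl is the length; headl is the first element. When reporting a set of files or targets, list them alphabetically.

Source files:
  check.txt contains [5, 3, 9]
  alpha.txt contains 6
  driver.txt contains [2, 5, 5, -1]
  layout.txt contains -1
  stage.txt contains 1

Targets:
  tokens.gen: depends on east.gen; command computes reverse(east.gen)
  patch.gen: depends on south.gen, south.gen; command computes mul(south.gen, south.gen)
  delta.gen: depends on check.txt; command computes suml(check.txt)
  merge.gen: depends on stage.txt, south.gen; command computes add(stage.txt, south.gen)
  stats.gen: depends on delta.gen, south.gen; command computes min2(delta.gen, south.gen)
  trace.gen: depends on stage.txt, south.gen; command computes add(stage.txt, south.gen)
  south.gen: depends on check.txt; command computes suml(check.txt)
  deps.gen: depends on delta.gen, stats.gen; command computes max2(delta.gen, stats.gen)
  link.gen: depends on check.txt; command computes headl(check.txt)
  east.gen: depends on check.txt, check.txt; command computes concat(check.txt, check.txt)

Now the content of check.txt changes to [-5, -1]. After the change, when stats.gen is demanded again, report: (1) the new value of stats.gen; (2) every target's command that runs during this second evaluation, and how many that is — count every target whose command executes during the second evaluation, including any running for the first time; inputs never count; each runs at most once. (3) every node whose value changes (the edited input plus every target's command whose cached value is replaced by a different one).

stats.gen now evaluates to -6.
Run set: delta.gen, south.gen, stats.gen (3 run).
Changed values: check.txt, delta.gen, south.gen, stats.gen.

Initial pass — values computed on the first demand:
  delta.gen = suml([5, 3, 9]) = 17
  south.gen = suml([5, 3, 9]) = 17
  stats.gen = min2(17, 17) = 17

Second demand — change propagation:
  delta.gen: re-runs because check.txt [5, 3, 9]->[-5, -1]; new result -6.
  south.gen: re-runs because check.txt [5, 3, 9]->[-5, -1]; new result -6.
  stats.gen: re-runs because delta.gen 17->-6; south.gen 17->-6; new result -6.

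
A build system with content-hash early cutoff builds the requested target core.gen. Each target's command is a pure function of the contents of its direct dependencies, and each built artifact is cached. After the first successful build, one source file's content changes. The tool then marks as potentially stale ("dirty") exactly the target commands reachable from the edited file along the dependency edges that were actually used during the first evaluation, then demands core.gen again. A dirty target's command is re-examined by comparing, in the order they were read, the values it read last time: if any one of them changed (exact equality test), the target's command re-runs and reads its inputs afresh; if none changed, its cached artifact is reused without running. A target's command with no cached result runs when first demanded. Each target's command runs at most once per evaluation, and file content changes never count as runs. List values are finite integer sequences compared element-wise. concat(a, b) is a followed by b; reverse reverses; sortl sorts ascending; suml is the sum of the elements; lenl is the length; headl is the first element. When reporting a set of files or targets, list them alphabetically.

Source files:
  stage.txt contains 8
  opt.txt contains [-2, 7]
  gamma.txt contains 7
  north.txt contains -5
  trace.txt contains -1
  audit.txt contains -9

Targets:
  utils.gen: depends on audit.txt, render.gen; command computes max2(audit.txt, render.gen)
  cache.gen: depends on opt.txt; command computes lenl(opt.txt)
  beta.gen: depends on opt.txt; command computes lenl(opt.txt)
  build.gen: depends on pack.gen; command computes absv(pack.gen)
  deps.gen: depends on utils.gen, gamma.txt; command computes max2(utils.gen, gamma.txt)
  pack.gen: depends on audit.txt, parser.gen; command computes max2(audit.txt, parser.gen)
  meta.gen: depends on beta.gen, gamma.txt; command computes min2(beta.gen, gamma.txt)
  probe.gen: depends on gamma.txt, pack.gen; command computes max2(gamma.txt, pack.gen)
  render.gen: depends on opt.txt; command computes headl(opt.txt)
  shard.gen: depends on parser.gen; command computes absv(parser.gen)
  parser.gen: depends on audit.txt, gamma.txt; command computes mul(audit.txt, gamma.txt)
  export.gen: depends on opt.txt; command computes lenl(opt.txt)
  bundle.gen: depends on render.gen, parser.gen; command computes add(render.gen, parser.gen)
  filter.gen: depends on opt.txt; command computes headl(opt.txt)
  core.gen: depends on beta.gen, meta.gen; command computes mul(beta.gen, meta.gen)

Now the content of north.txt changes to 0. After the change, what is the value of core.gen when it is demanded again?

New value of core.gen: 4.
Key observation: north.txt is never demanded by the output, so the edit triggers no recomputation at all.

First evaluation (everything demanded from the output):
  beta.gen = lenl([-2, 7]) = 2
  meta.gen = min2(2, 7) = 2
  core.gen = mul(2, 2) = 4

Propagation after the edit:
  north.txt feeds no computation that the output demands — nothing is marked dirty and nothing runs.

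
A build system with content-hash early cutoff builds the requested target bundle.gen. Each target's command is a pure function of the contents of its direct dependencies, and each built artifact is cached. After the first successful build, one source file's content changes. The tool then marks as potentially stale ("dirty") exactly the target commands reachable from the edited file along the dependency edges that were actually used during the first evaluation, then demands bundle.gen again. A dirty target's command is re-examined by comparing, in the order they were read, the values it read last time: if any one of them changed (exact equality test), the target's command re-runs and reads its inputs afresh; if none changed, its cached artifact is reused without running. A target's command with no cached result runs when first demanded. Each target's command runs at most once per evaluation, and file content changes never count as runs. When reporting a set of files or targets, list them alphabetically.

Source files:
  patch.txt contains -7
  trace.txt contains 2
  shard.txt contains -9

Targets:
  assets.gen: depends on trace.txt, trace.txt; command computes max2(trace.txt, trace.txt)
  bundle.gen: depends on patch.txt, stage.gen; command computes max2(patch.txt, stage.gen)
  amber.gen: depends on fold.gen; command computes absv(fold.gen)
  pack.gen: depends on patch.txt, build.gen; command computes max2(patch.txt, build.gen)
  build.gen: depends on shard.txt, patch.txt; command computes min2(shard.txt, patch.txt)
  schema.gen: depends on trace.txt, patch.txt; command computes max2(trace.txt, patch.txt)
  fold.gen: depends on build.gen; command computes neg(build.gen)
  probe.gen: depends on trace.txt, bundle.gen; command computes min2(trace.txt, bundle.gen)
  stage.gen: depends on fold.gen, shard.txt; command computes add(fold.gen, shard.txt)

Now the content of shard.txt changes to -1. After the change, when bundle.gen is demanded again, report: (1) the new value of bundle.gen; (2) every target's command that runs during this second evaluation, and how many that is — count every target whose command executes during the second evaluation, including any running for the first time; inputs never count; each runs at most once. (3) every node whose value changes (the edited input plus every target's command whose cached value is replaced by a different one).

New value of bundle.gen: 6.
Target commands that run: build.gen, bundle.gen, fold.gen, stage.gen — 4 in total.
Values that change: build.gen, bundle.gen, fold.gen, shard.txt, stage.gen.

First evaluation (everything demanded from the output):
  build.gen = min2(-9, -7) = -9
  fold.gen = neg(-9) = 9
  stage.gen = add(9, -9) = 0
  bundle.gen = max2(-7, 0) = 0

Propagation after the edit:
  build.gen: runs — shard.txt -9->-1; result -7.
  fold.gen: runs — build.gen -9->-7; result 7.
  stage.gen: runs — fold.gen 9->7; shard.txt -9->-1; result 6.
  bundle.gen: runs — stage.gen 0->6; result 6.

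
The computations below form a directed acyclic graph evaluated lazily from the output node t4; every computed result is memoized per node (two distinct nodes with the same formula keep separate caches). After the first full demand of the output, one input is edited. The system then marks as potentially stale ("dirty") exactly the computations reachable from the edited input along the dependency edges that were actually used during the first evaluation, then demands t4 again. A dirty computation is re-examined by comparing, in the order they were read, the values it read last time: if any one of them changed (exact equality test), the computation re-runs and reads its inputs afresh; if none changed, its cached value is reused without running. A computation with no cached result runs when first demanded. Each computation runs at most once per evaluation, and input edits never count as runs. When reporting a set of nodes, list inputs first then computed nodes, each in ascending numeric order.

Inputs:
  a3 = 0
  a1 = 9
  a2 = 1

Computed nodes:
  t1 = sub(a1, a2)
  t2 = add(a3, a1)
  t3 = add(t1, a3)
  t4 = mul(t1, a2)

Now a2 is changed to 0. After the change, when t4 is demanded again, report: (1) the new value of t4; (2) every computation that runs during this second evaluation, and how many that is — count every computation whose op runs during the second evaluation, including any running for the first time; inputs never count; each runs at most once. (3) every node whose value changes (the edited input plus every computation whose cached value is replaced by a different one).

Demanding t4 again yields 0.
2 computations run: t1, t4.
The nodes whose values change: a2, t1, t4.

First demand of the output computes:
  t1 = sub(9, 1) = 8
  t4 = mul(8, 1) = 8

After the edit, cleaning proceeds:
  t1: a read changed (a2 1->0) — executes, giving 9.
  t4: a read changed (t1 8->9; a2 1->0) — executes, giving 0.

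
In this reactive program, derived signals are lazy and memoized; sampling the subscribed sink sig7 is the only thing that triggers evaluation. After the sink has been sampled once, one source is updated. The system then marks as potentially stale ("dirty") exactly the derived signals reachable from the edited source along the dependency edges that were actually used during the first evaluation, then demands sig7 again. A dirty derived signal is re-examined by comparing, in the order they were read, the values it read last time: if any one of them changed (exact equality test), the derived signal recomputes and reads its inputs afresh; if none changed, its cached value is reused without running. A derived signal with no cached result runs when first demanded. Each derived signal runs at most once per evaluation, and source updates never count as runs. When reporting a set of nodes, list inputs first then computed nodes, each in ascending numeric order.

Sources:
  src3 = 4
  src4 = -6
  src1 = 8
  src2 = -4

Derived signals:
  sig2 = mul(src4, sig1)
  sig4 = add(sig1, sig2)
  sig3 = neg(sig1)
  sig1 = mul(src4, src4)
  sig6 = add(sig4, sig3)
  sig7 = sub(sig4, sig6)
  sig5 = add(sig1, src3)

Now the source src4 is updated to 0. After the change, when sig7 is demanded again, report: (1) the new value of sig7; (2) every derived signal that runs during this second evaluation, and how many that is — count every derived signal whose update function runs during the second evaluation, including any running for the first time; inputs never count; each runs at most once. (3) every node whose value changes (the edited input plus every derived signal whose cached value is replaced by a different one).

Demanding sig7 again yields 0.
6 derived signals run: sig1, sig2, sig3, sig4, sig6, sig7.
The nodes whose values change: src4, sig1, sig2, sig3, sig4, sig6, sig7.

First demand of the output computes:
  sig1 = mul(-6, -6) = 36
  sig2 = mul(-6, 36) = -216
  sig3 = neg(36) = -36
  sig4 = add(36, -216) = -180
  sig6 = add(-180, -36) = -216
  sig7 = sub(-180, -216) = 36

After the edit, cleaning proceeds:
  sig1: a read changed (src4 -6->0; src4 -6->0) — executes, giving 0.
  sig2: a read changed (src4 -6->0; sig1 36->0) — executes, giving 0.
  sig3: a read changed (sig1 36->0) — executes, giving 0.
  sig4: a read changed (sig1 36->0; sig2 -216->0) — executes, giving 0.
  sig6: a read changed (sig4 -180->0; sig3 -36->0) — executes, giving 0.
  sig7: a read changed (sig4 -180->0; sig6 -216->0) — executes, giving 0.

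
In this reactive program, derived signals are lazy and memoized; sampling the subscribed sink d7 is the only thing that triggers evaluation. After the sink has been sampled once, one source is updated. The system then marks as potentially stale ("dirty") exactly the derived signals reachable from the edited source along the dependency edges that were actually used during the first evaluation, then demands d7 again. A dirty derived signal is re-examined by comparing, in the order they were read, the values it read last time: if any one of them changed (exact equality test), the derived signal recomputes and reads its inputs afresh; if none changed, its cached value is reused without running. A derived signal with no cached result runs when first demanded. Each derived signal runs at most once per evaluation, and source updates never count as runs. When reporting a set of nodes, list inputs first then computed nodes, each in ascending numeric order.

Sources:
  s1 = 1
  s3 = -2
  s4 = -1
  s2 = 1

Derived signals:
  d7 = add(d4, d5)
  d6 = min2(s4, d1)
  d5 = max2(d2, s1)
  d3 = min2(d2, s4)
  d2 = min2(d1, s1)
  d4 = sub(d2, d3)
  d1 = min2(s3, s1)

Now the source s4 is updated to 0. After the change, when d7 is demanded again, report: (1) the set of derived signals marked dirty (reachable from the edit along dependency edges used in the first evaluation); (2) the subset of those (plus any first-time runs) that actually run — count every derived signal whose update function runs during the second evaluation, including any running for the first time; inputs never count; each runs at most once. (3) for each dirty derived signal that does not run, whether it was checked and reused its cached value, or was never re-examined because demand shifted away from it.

The edit dirties: d3, d4, d7.
1 derived signals run: d3.
Cache hits after checking: d4, d7.
Note the absorption at d3: it re-runs yet its value is the same, leaving the output's value untouched.

First demand of the output computes:
  d1 = min2(-2, 1) = -2
  d2 = min2(-2, 1) = -2
  d3 = min2(-2, -1) = -2
  d4 = sub(-2, -2) = 0
  d5 = max2(-2, 1) = 1
  d7 = add(0, 1) = 1

After the edit, cleaning proceeds:
  d3: a read changed (s4 -1->0) — executes, giving -2 — identical to its old value.
  d4: dirty, but its reads are unchanged (d2 unchanged, d3 unchanged); cached 0 stands.
  d7: dirty, but its reads are unchanged (d4 unchanged, d5 unchanged); cached 1 stands.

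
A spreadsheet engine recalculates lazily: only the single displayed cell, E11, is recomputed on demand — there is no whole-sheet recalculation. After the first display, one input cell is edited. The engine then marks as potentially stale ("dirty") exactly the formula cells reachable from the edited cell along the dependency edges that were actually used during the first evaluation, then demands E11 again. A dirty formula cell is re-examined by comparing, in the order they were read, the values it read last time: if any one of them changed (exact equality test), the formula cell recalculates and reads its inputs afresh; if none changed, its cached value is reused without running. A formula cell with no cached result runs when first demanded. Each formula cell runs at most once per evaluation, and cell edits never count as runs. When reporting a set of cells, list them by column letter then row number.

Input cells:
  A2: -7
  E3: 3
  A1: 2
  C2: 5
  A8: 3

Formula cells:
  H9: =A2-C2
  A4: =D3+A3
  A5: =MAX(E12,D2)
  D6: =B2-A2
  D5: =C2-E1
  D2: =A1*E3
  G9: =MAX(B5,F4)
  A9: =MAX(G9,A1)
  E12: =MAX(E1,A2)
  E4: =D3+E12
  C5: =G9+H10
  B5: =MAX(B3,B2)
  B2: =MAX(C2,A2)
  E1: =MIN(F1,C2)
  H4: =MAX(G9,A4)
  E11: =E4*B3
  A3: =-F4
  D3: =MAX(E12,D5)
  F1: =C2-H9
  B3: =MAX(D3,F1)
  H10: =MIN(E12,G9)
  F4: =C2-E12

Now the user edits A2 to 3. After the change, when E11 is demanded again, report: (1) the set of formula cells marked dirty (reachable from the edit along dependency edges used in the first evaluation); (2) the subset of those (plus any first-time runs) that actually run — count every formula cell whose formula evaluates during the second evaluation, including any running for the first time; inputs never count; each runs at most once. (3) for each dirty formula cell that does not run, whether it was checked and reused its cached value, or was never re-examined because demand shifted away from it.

Marked dirty: B3, D3, D5, E1, E4, E11, E12, F1, H9.
Formula cells that run: B3, E1, E11, E12, F1, H9 — 6 in total.
Checked but reused from cache: D3, D5, E4.
Key observation: the cutoff stops propagation at D5 — its inputs' values are unchanged, so it reuses its cache.

First evaluation (everything demanded from the output):
  H9 = -7 - 5 = -12
  F1 = 5 - -12 = 17
  E1 = MIN(17, 5) = 5
  D5 = 5 - 5 = 0
  E12 = MAX(5, -7) = 5
  D3 = MAX(5, 0) = 5
  B3 = MAX(5, 17) = 17
  E4 = 5 + 5 = 10
  E11 = 10 * 17 = 170

Propagation after the edit:
  H9: runs — A2 -7->3; result -2.
  F1: runs — H9 -12->-2; result 7.
  E1: runs — F1 17->7; result 5 (same value as before).
  D5: checked — values it read are unchanged (C2 unchanged, E1 unchanged); reused cached 0 without running.
  E12: runs — A2 -7->3; result 5 (same value as before).
  D3: checked — values it read are unchanged (E12 unchanged, D5 unchanged); reused cached 5 without running.
  B3: runs — F1 17->7; result 7.
  E4: checked — values it read are unchanged (D3 unchanged, E12 unchanged); reused cached 10 without running.
  E11: runs — B3 17->7; result 70.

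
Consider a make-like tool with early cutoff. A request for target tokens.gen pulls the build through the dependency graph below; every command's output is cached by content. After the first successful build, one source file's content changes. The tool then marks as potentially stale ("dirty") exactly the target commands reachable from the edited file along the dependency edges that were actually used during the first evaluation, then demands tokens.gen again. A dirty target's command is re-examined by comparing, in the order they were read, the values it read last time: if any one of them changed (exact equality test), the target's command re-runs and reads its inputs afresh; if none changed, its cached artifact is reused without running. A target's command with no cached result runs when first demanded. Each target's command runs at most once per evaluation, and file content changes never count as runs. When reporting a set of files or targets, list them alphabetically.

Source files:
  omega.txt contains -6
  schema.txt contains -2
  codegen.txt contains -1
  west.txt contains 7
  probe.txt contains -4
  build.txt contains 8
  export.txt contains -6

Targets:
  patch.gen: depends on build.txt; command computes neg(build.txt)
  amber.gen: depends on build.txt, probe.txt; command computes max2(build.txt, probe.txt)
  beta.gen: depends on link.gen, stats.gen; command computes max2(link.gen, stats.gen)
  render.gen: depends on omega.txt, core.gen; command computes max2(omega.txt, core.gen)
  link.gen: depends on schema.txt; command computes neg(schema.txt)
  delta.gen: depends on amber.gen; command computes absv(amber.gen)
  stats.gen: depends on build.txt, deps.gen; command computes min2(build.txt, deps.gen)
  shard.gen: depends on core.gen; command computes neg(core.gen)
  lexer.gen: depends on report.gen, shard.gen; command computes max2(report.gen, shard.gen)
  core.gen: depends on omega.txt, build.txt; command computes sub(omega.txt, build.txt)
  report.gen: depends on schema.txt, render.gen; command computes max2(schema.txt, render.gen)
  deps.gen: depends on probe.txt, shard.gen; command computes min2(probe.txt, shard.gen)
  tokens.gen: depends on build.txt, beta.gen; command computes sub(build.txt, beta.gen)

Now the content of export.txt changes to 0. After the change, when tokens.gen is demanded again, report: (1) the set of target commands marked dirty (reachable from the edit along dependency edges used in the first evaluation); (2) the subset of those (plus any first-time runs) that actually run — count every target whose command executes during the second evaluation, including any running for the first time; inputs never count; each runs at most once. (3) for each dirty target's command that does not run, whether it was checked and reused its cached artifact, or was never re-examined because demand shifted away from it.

The edit dirties: none.
0 target commands run: none.
No dirty target's command escaped a run.
Note the shortcut — nothing in the graph depends on export.txt at all, so no recomputation happens.

First demand of the output computes:
  core.gen = sub(-6, 8) = -14
  link.gen = neg(-2) = 2
  shard.gen = neg(-14) = 14
  deps.gen = min2(-4, 14) = -4
  stats.gen = min2(8, -4) = -4
  beta.gen = max2(2, -4) = 2
  tokens.gen = sub(8, 2) = 6

After the edit, cleaning proceeds:
  no node depends on export.txt at all; the second demand re-runs nothing.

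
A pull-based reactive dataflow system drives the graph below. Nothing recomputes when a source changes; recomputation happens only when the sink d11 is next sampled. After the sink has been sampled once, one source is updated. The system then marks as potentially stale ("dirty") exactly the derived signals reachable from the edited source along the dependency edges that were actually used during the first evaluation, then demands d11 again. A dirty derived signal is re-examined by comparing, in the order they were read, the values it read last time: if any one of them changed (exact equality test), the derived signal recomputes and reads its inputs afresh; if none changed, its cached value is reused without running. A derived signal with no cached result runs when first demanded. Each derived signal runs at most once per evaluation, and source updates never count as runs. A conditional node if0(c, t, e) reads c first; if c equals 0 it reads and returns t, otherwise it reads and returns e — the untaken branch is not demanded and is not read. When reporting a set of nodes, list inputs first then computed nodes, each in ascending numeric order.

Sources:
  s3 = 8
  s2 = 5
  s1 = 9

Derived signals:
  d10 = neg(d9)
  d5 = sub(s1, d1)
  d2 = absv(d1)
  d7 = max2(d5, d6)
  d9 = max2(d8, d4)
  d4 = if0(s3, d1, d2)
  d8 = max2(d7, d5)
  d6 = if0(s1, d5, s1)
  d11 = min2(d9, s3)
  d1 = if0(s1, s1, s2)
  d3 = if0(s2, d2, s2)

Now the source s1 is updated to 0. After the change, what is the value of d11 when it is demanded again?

First evaluation (everything demanded from the output):
  d1 = if0(s1=9 -> else branch s2) = 5
  d2 = absv(5) = 5
  d4 = if0(s3=8 -> else branch d2) = 5
  d5 = sub(9, 5) = 4
  d6 = if0(s1=9 -> else branch s1) = 9
  d7 = max2(4, 9) = 9
  d8 = max2(9, 4) = 9
  d9 = max2(9, 5) = 9
  d11 = min2(9, 8) = 8

Propagation after the edit:
  d1: runs — s1 9->0; result 0.
  d2: runs — d1 5->0; result 0.
  d4: runs — d2 5->0; result 0.
  d5: runs — s1 9->0; d1 5->0; result 0.
  d6: runs — s1 9->0; s1 9->0; result 0.
  d7: runs — d5 4->0; d6 9->0; result 0.
  d8: runs — d7 9->0; d5 4->0; result 0.
  d9: runs — d8 9->0; d4 5->0; result 0.
  d11: runs — d9 9->0; result 0.

New value of d11: 0.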